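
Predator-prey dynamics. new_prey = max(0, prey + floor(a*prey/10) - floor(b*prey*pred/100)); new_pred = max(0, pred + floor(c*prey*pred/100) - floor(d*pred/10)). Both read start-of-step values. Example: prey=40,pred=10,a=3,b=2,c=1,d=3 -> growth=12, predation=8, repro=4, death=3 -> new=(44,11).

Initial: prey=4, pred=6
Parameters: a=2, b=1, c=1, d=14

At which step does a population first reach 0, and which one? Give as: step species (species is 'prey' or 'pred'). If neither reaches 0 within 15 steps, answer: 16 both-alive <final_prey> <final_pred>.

Step 1: prey: 4+0-0=4; pred: 6+0-8=0
First extinction: pred at step 1

Answer: 1 pred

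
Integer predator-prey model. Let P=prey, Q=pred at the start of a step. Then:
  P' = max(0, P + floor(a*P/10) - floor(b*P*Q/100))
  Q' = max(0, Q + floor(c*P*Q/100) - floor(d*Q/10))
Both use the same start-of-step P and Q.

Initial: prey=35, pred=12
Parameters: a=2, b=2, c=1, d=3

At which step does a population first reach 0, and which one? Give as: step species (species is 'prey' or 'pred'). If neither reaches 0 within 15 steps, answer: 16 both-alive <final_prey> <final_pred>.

Answer: 16 both-alive 23 6

Derivation:
Step 1: prey: 35+7-8=34; pred: 12+4-3=13
Step 2: prey: 34+6-8=32; pred: 13+4-3=14
Step 3: prey: 32+6-8=30; pred: 14+4-4=14
Step 4: prey: 30+6-8=28; pred: 14+4-4=14
Step 5: prey: 28+5-7=26; pred: 14+3-4=13
Step 6: prey: 26+5-6=25; pred: 13+3-3=13
Step 7: prey: 25+5-6=24; pred: 13+3-3=13
Step 8: prey: 24+4-6=22; pred: 13+3-3=13
Step 9: prey: 22+4-5=21; pred: 13+2-3=12
Step 10: prey: 21+4-5=20; pred: 12+2-3=11
Step 11: prey: 20+4-4=20; pred: 11+2-3=10
Step 12: prey: 20+4-4=20; pred: 10+2-3=9
Step 13: prey: 20+4-3=21; pred: 9+1-2=8
Step 14: prey: 21+4-3=22; pred: 8+1-2=7
Step 15: prey: 22+4-3=23; pred: 7+1-2=6
No extinction within 15 steps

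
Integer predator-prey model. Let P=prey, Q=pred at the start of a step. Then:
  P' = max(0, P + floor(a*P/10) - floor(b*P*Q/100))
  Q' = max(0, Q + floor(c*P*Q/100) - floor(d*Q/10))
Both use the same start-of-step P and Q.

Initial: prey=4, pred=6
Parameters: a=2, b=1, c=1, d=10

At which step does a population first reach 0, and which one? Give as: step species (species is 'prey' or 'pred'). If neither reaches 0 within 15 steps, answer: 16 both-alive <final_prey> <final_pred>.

Step 1: prey: 4+0-0=4; pred: 6+0-6=0
First extinction: pred at step 1

Answer: 1 pred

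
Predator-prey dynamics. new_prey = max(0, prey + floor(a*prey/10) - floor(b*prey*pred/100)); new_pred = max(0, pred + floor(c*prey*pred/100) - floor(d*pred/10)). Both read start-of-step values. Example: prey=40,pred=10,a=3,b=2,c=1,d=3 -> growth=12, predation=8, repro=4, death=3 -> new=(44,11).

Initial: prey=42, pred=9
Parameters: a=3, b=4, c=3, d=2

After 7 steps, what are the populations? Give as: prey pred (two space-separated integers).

Step 1: prey: 42+12-15=39; pred: 9+11-1=19
Step 2: prey: 39+11-29=21; pred: 19+22-3=38
Step 3: prey: 21+6-31=0; pred: 38+23-7=54
Step 4: prey: 0+0-0=0; pred: 54+0-10=44
Step 5: prey: 0+0-0=0; pred: 44+0-8=36
Step 6: prey: 0+0-0=0; pred: 36+0-7=29
Step 7: prey: 0+0-0=0; pred: 29+0-5=24

Answer: 0 24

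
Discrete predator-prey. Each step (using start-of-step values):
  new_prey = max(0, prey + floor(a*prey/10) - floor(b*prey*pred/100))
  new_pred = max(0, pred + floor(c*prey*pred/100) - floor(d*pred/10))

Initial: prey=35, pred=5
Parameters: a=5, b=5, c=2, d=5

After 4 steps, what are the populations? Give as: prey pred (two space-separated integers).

Step 1: prey: 35+17-8=44; pred: 5+3-2=6
Step 2: prey: 44+22-13=53; pred: 6+5-3=8
Step 3: prey: 53+26-21=58; pred: 8+8-4=12
Step 4: prey: 58+29-34=53; pred: 12+13-6=19

Answer: 53 19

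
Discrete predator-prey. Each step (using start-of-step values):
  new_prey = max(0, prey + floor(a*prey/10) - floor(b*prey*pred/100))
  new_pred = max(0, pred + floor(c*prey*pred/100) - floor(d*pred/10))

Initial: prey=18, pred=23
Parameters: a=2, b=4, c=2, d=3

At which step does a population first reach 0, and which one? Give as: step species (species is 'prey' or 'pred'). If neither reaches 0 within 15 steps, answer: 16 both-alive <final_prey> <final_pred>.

Step 1: prey: 18+3-16=5; pred: 23+8-6=25
Step 2: prey: 5+1-5=1; pred: 25+2-7=20
Step 3: prey: 1+0-0=1; pred: 20+0-6=14
Step 4: prey: 1+0-0=1; pred: 14+0-4=10
Step 5: prey: 1+0-0=1; pred: 10+0-3=7
Step 6: prey: 1+0-0=1; pred: 7+0-2=5
Step 7: prey: 1+0-0=1; pred: 5+0-1=4
Step 8: prey: 1+0-0=1; pred: 4+0-1=3
Step 9: prey: 1+0-0=1; pred: 3+0-0=3
Steps 10-15: state stable at prey=1, pred=3 (no change)
No extinction within 15 steps

Answer: 16 both-alive 1 3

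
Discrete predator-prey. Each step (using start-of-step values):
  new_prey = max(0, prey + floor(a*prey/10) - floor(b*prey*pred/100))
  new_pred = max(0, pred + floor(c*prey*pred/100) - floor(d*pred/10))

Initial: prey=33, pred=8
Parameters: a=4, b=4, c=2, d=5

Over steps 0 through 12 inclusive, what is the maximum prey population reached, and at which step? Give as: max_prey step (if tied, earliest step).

Step 1: prey: 33+13-10=36; pred: 8+5-4=9
Step 2: prey: 36+14-12=38; pred: 9+6-4=11
Step 3: prey: 38+15-16=37; pred: 11+8-5=14
Step 4: prey: 37+14-20=31; pred: 14+10-7=17
Step 5: prey: 31+12-21=22; pred: 17+10-8=19
Step 6: prey: 22+8-16=14; pred: 19+8-9=18
Step 7: prey: 14+5-10=9; pred: 18+5-9=14
Step 8: prey: 9+3-5=7; pred: 14+2-7=9
Step 9: prey: 7+2-2=7; pred: 9+1-4=6
Step 10: prey: 7+2-1=8; pred: 6+0-3=3
Step 11: prey: 8+3-0=11; pred: 3+0-1=2
Step 12: prey: 11+4-0=15; pred: 2+0-1=1
Max prey = 38 at step 2

Answer: 38 2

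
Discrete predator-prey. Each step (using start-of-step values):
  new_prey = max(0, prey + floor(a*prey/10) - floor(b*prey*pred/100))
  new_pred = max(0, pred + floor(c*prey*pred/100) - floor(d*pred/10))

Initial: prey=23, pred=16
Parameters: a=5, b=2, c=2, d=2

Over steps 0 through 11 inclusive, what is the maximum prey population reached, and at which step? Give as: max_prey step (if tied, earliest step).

Step 1: prey: 23+11-7=27; pred: 16+7-3=20
Step 2: prey: 27+13-10=30; pred: 20+10-4=26
Step 3: prey: 30+15-15=30; pred: 26+15-5=36
Step 4: prey: 30+15-21=24; pred: 36+21-7=50
Step 5: prey: 24+12-24=12; pred: 50+24-10=64
Step 6: prey: 12+6-15=3; pred: 64+15-12=67
Step 7: prey: 3+1-4=0; pred: 67+4-13=58
Step 8: prey: 0+0-0=0; pred: 58+0-11=47
Step 9: prey: 0+0-0=0; pred: 47+0-9=38
Step 10: prey: 0+0-0=0; pred: 38+0-7=31
Step 11: prey: 0+0-0=0; pred: 31+0-6=25
Max prey = 30 at step 2

Answer: 30 2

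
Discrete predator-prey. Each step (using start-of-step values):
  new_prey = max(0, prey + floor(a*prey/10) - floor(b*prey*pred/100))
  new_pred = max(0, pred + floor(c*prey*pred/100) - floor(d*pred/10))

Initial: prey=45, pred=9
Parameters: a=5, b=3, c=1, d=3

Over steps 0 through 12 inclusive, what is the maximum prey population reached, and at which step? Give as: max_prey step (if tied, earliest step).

Step 1: prey: 45+22-12=55; pred: 9+4-2=11
Step 2: prey: 55+27-18=64; pred: 11+6-3=14
Step 3: prey: 64+32-26=70; pred: 14+8-4=18
Step 4: prey: 70+35-37=68; pred: 18+12-5=25
Step 5: prey: 68+34-51=51; pred: 25+17-7=35
Step 6: prey: 51+25-53=23; pred: 35+17-10=42
Step 7: prey: 23+11-28=6; pred: 42+9-12=39
Step 8: prey: 6+3-7=2; pred: 39+2-11=30
Step 9: prey: 2+1-1=2; pred: 30+0-9=21
Step 10: prey: 2+1-1=2; pred: 21+0-6=15
Step 11: prey: 2+1-0=3; pred: 15+0-4=11
Step 12: prey: 3+1-0=4; pred: 11+0-3=8
Max prey = 70 at step 3

Answer: 70 3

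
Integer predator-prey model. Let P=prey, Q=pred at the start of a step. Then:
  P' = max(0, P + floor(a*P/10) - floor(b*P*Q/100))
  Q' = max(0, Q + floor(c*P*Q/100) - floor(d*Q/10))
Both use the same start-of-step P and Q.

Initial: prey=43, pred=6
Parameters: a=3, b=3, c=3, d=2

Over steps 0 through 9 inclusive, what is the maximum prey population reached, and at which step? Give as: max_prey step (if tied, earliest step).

Answer: 48 1

Derivation:
Step 1: prey: 43+12-7=48; pred: 6+7-1=12
Step 2: prey: 48+14-17=45; pred: 12+17-2=27
Step 3: prey: 45+13-36=22; pred: 27+36-5=58
Step 4: prey: 22+6-38=0; pred: 58+38-11=85
Step 5: prey: 0+0-0=0; pred: 85+0-17=68
Step 6: prey: 0+0-0=0; pred: 68+0-13=55
Step 7: prey: 0+0-0=0; pred: 55+0-11=44
Step 8: prey: 0+0-0=0; pred: 44+0-8=36
Step 9: prey: 0+0-0=0; pred: 36+0-7=29
Max prey = 48 at step 1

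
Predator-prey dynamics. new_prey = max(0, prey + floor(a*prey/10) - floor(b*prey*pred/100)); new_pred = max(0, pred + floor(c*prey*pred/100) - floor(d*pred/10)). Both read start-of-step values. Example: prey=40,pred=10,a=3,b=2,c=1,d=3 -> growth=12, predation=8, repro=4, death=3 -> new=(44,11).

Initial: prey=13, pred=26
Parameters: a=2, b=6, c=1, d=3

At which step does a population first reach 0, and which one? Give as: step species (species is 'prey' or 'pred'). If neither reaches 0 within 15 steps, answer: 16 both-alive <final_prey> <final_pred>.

Step 1: prey: 13+2-20=0; pred: 26+3-7=22
First extinction: prey at step 1

Answer: 1 prey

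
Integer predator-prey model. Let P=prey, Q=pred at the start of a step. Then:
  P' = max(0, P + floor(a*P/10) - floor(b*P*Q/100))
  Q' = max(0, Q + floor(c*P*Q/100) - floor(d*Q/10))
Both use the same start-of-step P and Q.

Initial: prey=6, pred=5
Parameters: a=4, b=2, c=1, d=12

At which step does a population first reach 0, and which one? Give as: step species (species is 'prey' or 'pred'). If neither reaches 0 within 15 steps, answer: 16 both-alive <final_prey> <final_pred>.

Step 1: prey: 6+2-0=8; pred: 5+0-6=0
First extinction: pred at step 1

Answer: 1 pred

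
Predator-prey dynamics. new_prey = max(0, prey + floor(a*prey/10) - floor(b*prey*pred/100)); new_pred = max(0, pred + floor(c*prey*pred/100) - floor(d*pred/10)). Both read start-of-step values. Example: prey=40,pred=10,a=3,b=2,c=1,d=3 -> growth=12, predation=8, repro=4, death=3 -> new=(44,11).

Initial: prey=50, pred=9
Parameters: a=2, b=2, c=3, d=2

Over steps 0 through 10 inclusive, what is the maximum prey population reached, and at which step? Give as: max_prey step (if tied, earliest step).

Step 1: prey: 50+10-9=51; pred: 9+13-1=21
Step 2: prey: 51+10-21=40; pred: 21+32-4=49
Step 3: prey: 40+8-39=9; pred: 49+58-9=98
Step 4: prey: 9+1-17=0; pred: 98+26-19=105
Step 5: prey: 0+0-0=0; pred: 105+0-21=84
Step 6: prey: 0+0-0=0; pred: 84+0-16=68
Step 7: prey: 0+0-0=0; pred: 68+0-13=55
Step 8: prey: 0+0-0=0; pred: 55+0-11=44
Step 9: prey: 0+0-0=0; pred: 44+0-8=36
Step 10: prey: 0+0-0=0; pred: 36+0-7=29
Max prey = 51 at step 1

Answer: 51 1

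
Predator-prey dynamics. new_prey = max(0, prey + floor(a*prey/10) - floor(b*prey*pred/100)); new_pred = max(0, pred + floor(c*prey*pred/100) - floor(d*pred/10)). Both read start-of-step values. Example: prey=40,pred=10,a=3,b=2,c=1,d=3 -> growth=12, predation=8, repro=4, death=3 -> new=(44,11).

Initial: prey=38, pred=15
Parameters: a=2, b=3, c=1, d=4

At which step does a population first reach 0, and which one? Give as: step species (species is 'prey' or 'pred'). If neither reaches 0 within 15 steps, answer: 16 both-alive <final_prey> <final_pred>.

Step 1: prey: 38+7-17=28; pred: 15+5-6=14
Step 2: prey: 28+5-11=22; pred: 14+3-5=12
Step 3: prey: 22+4-7=19; pred: 12+2-4=10
Step 4: prey: 19+3-5=17; pred: 10+1-4=7
Step 5: prey: 17+3-3=17; pred: 7+1-2=6
Step 6: prey: 17+3-3=17; pred: 6+1-2=5
Step 7: prey: 17+3-2=18; pred: 5+0-2=3
Step 8: prey: 18+3-1=20; pred: 3+0-1=2
Step 9: prey: 20+4-1=23; pred: 2+0-0=2
Step 10: prey: 23+4-1=26; pred: 2+0-0=2
Step 11: prey: 26+5-1=30; pred: 2+0-0=2
Step 12: prey: 30+6-1=35; pred: 2+0-0=2
Step 13: prey: 35+7-2=40; pred: 2+0-0=2
Step 14: prey: 40+8-2=46; pred: 2+0-0=2
Step 15: prey: 46+9-2=53; pred: 2+0-0=2
No extinction within 15 steps

Answer: 16 both-alive 53 2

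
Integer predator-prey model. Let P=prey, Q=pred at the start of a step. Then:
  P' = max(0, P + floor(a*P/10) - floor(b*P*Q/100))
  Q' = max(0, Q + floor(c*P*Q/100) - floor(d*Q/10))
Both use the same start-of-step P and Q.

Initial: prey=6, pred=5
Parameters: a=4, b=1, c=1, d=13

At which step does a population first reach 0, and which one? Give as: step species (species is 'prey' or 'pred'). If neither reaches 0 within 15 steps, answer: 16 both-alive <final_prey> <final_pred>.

Answer: 1 pred

Derivation:
Step 1: prey: 6+2-0=8; pred: 5+0-6=0
First extinction: pred at step 1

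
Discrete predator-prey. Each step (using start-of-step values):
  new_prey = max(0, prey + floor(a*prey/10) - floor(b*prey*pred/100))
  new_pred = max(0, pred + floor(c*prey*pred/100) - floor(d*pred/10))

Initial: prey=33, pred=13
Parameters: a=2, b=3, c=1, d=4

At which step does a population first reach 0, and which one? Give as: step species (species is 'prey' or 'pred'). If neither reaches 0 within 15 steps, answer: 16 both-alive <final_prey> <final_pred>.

Step 1: prey: 33+6-12=27; pred: 13+4-5=12
Step 2: prey: 27+5-9=23; pred: 12+3-4=11
Step 3: prey: 23+4-7=20; pred: 11+2-4=9
Step 4: prey: 20+4-5=19; pred: 9+1-3=7
Step 5: prey: 19+3-3=19; pred: 7+1-2=6
Step 6: prey: 19+3-3=19; pred: 6+1-2=5
Step 7: prey: 19+3-2=20; pred: 5+0-2=3
Step 8: prey: 20+4-1=23; pred: 3+0-1=2
Step 9: prey: 23+4-1=26; pred: 2+0-0=2
Step 10: prey: 26+5-1=30; pred: 2+0-0=2
Step 11: prey: 30+6-1=35; pred: 2+0-0=2
Step 12: prey: 35+7-2=40; pred: 2+0-0=2
Step 13: prey: 40+8-2=46; pred: 2+0-0=2
Step 14: prey: 46+9-2=53; pred: 2+0-0=2
Step 15: prey: 53+10-3=60; pred: 2+1-0=3
No extinction within 15 steps

Answer: 16 both-alive 60 3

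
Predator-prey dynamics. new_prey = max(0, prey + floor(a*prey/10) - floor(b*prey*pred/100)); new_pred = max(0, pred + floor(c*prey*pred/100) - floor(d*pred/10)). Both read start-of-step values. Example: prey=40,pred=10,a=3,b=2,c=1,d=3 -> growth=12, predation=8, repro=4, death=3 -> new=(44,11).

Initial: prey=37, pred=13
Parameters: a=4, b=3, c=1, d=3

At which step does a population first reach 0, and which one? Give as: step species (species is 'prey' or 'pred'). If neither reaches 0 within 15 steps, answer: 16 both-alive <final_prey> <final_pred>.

Answer: 16 both-alive 33 9

Derivation:
Step 1: prey: 37+14-14=37; pred: 13+4-3=14
Step 2: prey: 37+14-15=36; pred: 14+5-4=15
Step 3: prey: 36+14-16=34; pred: 15+5-4=16
Step 4: prey: 34+13-16=31; pred: 16+5-4=17
Step 5: prey: 31+12-15=28; pred: 17+5-5=17
Step 6: prey: 28+11-14=25; pred: 17+4-5=16
Step 7: prey: 25+10-12=23; pred: 16+4-4=16
Step 8: prey: 23+9-11=21; pred: 16+3-4=15
Step 9: prey: 21+8-9=20; pred: 15+3-4=14
Step 10: prey: 20+8-8=20; pred: 14+2-4=12
Step 11: prey: 20+8-7=21; pred: 12+2-3=11
Step 12: prey: 21+8-6=23; pred: 11+2-3=10
Step 13: prey: 23+9-6=26; pred: 10+2-3=9
Step 14: prey: 26+10-7=29; pred: 9+2-2=9
Step 15: prey: 29+11-7=33; pred: 9+2-2=9
No extinction within 15 steps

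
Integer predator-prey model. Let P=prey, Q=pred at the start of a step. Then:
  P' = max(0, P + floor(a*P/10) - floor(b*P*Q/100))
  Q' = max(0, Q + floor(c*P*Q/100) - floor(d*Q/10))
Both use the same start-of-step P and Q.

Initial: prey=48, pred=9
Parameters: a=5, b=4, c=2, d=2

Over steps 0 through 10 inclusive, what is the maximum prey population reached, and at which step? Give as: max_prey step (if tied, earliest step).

Answer: 55 1

Derivation:
Step 1: prey: 48+24-17=55; pred: 9+8-1=16
Step 2: prey: 55+27-35=47; pred: 16+17-3=30
Step 3: prey: 47+23-56=14; pred: 30+28-6=52
Step 4: prey: 14+7-29=0; pred: 52+14-10=56
Step 5: prey: 0+0-0=0; pred: 56+0-11=45
Step 6: prey: 0+0-0=0; pred: 45+0-9=36
Step 7: prey: 0+0-0=0; pred: 36+0-7=29
Step 8: prey: 0+0-0=0; pred: 29+0-5=24
Step 9: prey: 0+0-0=0; pred: 24+0-4=20
Step 10: prey: 0+0-0=0; pred: 20+0-4=16
Max prey = 55 at step 1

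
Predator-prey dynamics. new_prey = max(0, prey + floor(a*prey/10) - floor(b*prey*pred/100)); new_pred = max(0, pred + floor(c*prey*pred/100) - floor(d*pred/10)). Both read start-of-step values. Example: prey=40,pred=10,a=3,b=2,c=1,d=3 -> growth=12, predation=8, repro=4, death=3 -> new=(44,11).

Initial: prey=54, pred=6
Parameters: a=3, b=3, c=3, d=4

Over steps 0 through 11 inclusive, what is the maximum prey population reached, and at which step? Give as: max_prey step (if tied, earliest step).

Answer: 61 1

Derivation:
Step 1: prey: 54+16-9=61; pred: 6+9-2=13
Step 2: prey: 61+18-23=56; pred: 13+23-5=31
Step 3: prey: 56+16-52=20; pred: 31+52-12=71
Step 4: prey: 20+6-42=0; pred: 71+42-28=85
Step 5: prey: 0+0-0=0; pred: 85+0-34=51
Step 6: prey: 0+0-0=0; pred: 51+0-20=31
Step 7: prey: 0+0-0=0; pred: 31+0-12=19
Step 8: prey: 0+0-0=0; pred: 19+0-7=12
Step 9: prey: 0+0-0=0; pred: 12+0-4=8
Step 10: prey: 0+0-0=0; pred: 8+0-3=5
Step 11: prey: 0+0-0=0; pred: 5+0-2=3
Max prey = 61 at step 1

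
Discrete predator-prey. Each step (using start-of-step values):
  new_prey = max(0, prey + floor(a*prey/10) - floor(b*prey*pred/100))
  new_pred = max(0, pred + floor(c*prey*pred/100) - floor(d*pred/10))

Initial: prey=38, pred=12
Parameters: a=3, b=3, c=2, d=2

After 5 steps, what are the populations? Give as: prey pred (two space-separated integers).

Answer: 0 33

Derivation:
Step 1: prey: 38+11-13=36; pred: 12+9-2=19
Step 2: prey: 36+10-20=26; pred: 19+13-3=29
Step 3: prey: 26+7-22=11; pred: 29+15-5=39
Step 4: prey: 11+3-12=2; pred: 39+8-7=40
Step 5: prey: 2+0-2=0; pred: 40+1-8=33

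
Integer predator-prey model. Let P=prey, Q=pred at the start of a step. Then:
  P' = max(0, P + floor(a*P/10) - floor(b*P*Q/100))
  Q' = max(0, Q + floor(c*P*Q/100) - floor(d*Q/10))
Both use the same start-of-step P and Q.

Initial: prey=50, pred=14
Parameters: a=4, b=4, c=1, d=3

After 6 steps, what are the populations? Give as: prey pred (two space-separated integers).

Answer: 9 11

Derivation:
Step 1: prey: 50+20-28=42; pred: 14+7-4=17
Step 2: prey: 42+16-28=30; pred: 17+7-5=19
Step 3: prey: 30+12-22=20; pred: 19+5-5=19
Step 4: prey: 20+8-15=13; pred: 19+3-5=17
Step 5: prey: 13+5-8=10; pred: 17+2-5=14
Step 6: prey: 10+4-5=9; pred: 14+1-4=11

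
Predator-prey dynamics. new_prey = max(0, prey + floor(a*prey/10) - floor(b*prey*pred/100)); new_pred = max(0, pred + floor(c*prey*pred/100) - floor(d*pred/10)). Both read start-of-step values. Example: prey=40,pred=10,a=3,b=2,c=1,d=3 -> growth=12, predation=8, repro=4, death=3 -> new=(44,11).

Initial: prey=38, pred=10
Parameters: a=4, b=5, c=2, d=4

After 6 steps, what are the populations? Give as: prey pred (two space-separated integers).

Answer: 4 9

Derivation:
Step 1: prey: 38+15-19=34; pred: 10+7-4=13
Step 2: prey: 34+13-22=25; pred: 13+8-5=16
Step 3: prey: 25+10-20=15; pred: 16+8-6=18
Step 4: prey: 15+6-13=8; pred: 18+5-7=16
Step 5: prey: 8+3-6=5; pred: 16+2-6=12
Step 6: prey: 5+2-3=4; pred: 12+1-4=9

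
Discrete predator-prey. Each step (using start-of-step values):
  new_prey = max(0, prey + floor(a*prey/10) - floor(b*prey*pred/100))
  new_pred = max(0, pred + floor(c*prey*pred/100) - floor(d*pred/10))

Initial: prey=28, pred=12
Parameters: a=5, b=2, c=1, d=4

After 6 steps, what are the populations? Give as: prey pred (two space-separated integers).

Answer: 116 28

Derivation:
Step 1: prey: 28+14-6=36; pred: 12+3-4=11
Step 2: prey: 36+18-7=47; pred: 11+3-4=10
Step 3: prey: 47+23-9=61; pred: 10+4-4=10
Step 4: prey: 61+30-12=79; pred: 10+6-4=12
Step 5: prey: 79+39-18=100; pred: 12+9-4=17
Step 6: prey: 100+50-34=116; pred: 17+17-6=28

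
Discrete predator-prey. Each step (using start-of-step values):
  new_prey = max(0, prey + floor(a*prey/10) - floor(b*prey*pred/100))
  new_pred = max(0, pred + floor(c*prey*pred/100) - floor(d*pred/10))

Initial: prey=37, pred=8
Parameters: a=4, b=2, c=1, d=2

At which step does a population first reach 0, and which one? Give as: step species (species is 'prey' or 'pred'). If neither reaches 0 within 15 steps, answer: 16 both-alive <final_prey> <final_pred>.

Answer: 9 prey

Derivation:
Step 1: prey: 37+14-5=46; pred: 8+2-1=9
Step 2: prey: 46+18-8=56; pred: 9+4-1=12
Step 3: prey: 56+22-13=65; pred: 12+6-2=16
Step 4: prey: 65+26-20=71; pred: 16+10-3=23
Step 5: prey: 71+28-32=67; pred: 23+16-4=35
Step 6: prey: 67+26-46=47; pred: 35+23-7=51
Step 7: prey: 47+18-47=18; pred: 51+23-10=64
Step 8: prey: 18+7-23=2; pred: 64+11-12=63
Step 9: prey: 2+0-2=0; pred: 63+1-12=52
First extinction: prey at step 9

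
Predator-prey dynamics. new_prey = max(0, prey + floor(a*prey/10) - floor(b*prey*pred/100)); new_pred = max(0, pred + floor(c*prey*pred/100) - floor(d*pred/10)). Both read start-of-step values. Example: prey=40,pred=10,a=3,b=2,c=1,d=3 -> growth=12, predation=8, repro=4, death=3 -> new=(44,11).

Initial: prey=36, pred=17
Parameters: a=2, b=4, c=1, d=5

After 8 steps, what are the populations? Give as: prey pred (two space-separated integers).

Answer: 14 1

Derivation:
Step 1: prey: 36+7-24=19; pred: 17+6-8=15
Step 2: prey: 19+3-11=11; pred: 15+2-7=10
Step 3: prey: 11+2-4=9; pred: 10+1-5=6
Step 4: prey: 9+1-2=8; pred: 6+0-3=3
Step 5: prey: 8+1-0=9; pred: 3+0-1=2
Step 6: prey: 9+1-0=10; pred: 2+0-1=1
Step 7: prey: 10+2-0=12; pred: 1+0-0=1
Step 8: prey: 12+2-0=14; pred: 1+0-0=1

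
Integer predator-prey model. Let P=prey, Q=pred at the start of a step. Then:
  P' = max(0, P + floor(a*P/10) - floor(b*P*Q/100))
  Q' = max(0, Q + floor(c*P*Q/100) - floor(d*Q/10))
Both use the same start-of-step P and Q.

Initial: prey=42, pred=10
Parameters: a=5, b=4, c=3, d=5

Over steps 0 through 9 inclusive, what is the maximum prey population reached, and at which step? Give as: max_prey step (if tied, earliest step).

Answer: 47 1

Derivation:
Step 1: prey: 42+21-16=47; pred: 10+12-5=17
Step 2: prey: 47+23-31=39; pred: 17+23-8=32
Step 3: prey: 39+19-49=9; pred: 32+37-16=53
Step 4: prey: 9+4-19=0; pred: 53+14-26=41
Step 5: prey: 0+0-0=0; pred: 41+0-20=21
Step 6: prey: 0+0-0=0; pred: 21+0-10=11
Step 7: prey: 0+0-0=0; pred: 11+0-5=6
Step 8: prey: 0+0-0=0; pred: 6+0-3=3
Step 9: prey: 0+0-0=0; pred: 3+0-1=2
Max prey = 47 at step 1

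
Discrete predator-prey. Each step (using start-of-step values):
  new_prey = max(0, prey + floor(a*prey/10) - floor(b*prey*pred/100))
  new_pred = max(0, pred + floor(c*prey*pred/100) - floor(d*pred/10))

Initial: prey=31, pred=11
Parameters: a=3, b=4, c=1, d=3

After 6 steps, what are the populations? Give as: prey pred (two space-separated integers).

Answer: 22 6

Derivation:
Step 1: prey: 31+9-13=27; pred: 11+3-3=11
Step 2: prey: 27+8-11=24; pred: 11+2-3=10
Step 3: prey: 24+7-9=22; pred: 10+2-3=9
Step 4: prey: 22+6-7=21; pred: 9+1-2=8
Step 5: prey: 21+6-6=21; pred: 8+1-2=7
Step 6: prey: 21+6-5=22; pred: 7+1-2=6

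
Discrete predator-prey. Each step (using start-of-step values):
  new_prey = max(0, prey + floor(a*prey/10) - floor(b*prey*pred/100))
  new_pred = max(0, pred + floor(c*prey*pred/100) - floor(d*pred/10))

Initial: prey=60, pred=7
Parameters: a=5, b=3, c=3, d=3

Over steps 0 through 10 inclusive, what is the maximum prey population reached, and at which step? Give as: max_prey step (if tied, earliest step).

Answer: 78 1

Derivation:
Step 1: prey: 60+30-12=78; pred: 7+12-2=17
Step 2: prey: 78+39-39=78; pred: 17+39-5=51
Step 3: prey: 78+39-119=0; pred: 51+119-15=155
Step 4: prey: 0+0-0=0; pred: 155+0-46=109
Step 5: prey: 0+0-0=0; pred: 109+0-32=77
Step 6: prey: 0+0-0=0; pred: 77+0-23=54
Step 7: prey: 0+0-0=0; pred: 54+0-16=38
Step 8: prey: 0+0-0=0; pred: 38+0-11=27
Step 9: prey: 0+0-0=0; pred: 27+0-8=19
Step 10: prey: 0+0-0=0; pred: 19+0-5=14
Max prey = 78 at step 1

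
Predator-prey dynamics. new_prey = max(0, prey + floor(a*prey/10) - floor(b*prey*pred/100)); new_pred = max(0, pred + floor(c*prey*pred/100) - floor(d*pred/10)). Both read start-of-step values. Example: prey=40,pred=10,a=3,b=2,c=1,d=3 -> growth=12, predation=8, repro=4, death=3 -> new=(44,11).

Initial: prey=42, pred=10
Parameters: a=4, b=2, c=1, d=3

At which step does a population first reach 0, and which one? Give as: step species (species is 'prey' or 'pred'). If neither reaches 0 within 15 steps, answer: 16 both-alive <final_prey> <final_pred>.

Step 1: prey: 42+16-8=50; pred: 10+4-3=11
Step 2: prey: 50+20-11=59; pred: 11+5-3=13
Step 3: prey: 59+23-15=67; pred: 13+7-3=17
Step 4: prey: 67+26-22=71; pred: 17+11-5=23
Step 5: prey: 71+28-32=67; pred: 23+16-6=33
Step 6: prey: 67+26-44=49; pred: 33+22-9=46
Step 7: prey: 49+19-45=23; pred: 46+22-13=55
Step 8: prey: 23+9-25=7; pred: 55+12-16=51
Step 9: prey: 7+2-7=2; pred: 51+3-15=39
Step 10: prey: 2+0-1=1; pred: 39+0-11=28
Step 11: prey: 1+0-0=1; pred: 28+0-8=20
Step 12: prey: 1+0-0=1; pred: 20+0-6=14
Step 13: prey: 1+0-0=1; pred: 14+0-4=10
Step 14: prey: 1+0-0=1; pred: 10+0-3=7
Step 15: prey: 1+0-0=1; pred: 7+0-2=5
No extinction within 15 steps

Answer: 16 both-alive 1 5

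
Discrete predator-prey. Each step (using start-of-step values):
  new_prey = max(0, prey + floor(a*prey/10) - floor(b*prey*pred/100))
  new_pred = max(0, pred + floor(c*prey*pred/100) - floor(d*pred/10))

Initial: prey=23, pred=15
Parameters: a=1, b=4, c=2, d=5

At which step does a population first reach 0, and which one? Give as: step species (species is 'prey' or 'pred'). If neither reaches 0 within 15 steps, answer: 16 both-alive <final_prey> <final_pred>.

Answer: 16 both-alive 4 1

Derivation:
Step 1: prey: 23+2-13=12; pred: 15+6-7=14
Step 2: prey: 12+1-6=7; pred: 14+3-7=10
Step 3: prey: 7+0-2=5; pred: 10+1-5=6
Step 4: prey: 5+0-1=4; pred: 6+0-3=3
Step 5: prey: 4+0-0=4; pred: 3+0-1=2
Step 6: prey: 4+0-0=4; pred: 2+0-1=1
Step 7: prey: 4+0-0=4; pred: 1+0-0=1
Steps 8-15: state stable at prey=4, pred=1 (no change)
No extinction within 15 steps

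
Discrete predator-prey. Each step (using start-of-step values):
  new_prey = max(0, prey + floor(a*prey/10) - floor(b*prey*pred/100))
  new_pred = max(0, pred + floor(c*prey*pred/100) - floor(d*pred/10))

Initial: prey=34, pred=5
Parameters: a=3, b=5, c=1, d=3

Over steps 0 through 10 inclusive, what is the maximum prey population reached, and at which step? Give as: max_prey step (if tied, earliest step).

Answer: 43 5

Derivation:
Step 1: prey: 34+10-8=36; pred: 5+1-1=5
Step 2: prey: 36+10-9=37; pred: 5+1-1=5
Step 3: prey: 37+11-9=39; pred: 5+1-1=5
Step 4: prey: 39+11-9=41; pred: 5+1-1=5
Step 5: prey: 41+12-10=43; pred: 5+2-1=6
Step 6: prey: 43+12-12=43; pred: 6+2-1=7
Step 7: prey: 43+12-15=40; pred: 7+3-2=8
Step 8: prey: 40+12-16=36; pred: 8+3-2=9
Step 9: prey: 36+10-16=30; pred: 9+3-2=10
Step 10: prey: 30+9-15=24; pred: 10+3-3=10
Max prey = 43 at step 5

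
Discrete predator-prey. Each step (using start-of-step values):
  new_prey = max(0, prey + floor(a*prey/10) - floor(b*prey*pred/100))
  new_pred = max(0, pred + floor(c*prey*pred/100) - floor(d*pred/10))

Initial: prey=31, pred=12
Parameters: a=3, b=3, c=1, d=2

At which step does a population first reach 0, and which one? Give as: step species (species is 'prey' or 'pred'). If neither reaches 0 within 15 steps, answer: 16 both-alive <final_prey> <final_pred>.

Answer: 16 both-alive 16 5

Derivation:
Step 1: prey: 31+9-11=29; pred: 12+3-2=13
Step 2: prey: 29+8-11=26; pred: 13+3-2=14
Step 3: prey: 26+7-10=23; pred: 14+3-2=15
Step 4: prey: 23+6-10=19; pred: 15+3-3=15
Step 5: prey: 19+5-8=16; pred: 15+2-3=14
Step 6: prey: 16+4-6=14; pred: 14+2-2=14
Step 7: prey: 14+4-5=13; pred: 14+1-2=13
Step 8: prey: 13+3-5=11; pred: 13+1-2=12
Step 9: prey: 11+3-3=11; pred: 12+1-2=11
Step 10: prey: 11+3-3=11; pred: 11+1-2=10
Step 11: prey: 11+3-3=11; pred: 10+1-2=9
Step 12: prey: 11+3-2=12; pred: 9+0-1=8
Step 13: prey: 12+3-2=13; pred: 8+0-1=7
Step 14: prey: 13+3-2=14; pred: 7+0-1=6
Step 15: prey: 14+4-2=16; pred: 6+0-1=5
No extinction within 15 steps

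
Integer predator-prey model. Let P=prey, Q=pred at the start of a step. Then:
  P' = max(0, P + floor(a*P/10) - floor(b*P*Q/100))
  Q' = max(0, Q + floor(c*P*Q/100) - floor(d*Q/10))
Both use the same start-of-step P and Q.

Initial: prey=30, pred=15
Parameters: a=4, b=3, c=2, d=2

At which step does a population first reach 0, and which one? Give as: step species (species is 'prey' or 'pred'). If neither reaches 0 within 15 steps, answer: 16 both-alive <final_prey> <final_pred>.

Answer: 16 both-alive 1 5

Derivation:
Step 1: prey: 30+12-13=29; pred: 15+9-3=21
Step 2: prey: 29+11-18=22; pred: 21+12-4=29
Step 3: prey: 22+8-19=11; pred: 29+12-5=36
Step 4: prey: 11+4-11=4; pred: 36+7-7=36
Step 5: prey: 4+1-4=1; pred: 36+2-7=31
Step 6: prey: 1+0-0=1; pred: 31+0-6=25
Step 7: prey: 1+0-0=1; pred: 25+0-5=20
Step 8: prey: 1+0-0=1; pred: 20+0-4=16
Step 9: prey: 1+0-0=1; pred: 16+0-3=13
Step 10: prey: 1+0-0=1; pred: 13+0-2=11
Step 11: prey: 1+0-0=1; pred: 11+0-2=9
Step 12: prey: 1+0-0=1; pred: 9+0-1=8
Step 13: prey: 1+0-0=1; pred: 8+0-1=7
Step 14: prey: 1+0-0=1; pred: 7+0-1=6
Step 15: prey: 1+0-0=1; pred: 6+0-1=5
No extinction within 15 steps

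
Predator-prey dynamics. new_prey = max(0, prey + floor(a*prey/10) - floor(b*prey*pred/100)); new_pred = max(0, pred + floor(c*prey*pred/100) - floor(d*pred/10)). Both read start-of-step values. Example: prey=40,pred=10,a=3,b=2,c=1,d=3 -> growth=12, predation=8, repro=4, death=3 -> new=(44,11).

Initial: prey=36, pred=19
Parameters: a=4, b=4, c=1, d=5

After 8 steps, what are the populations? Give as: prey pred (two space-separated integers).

Answer: 55 1

Derivation:
Step 1: prey: 36+14-27=23; pred: 19+6-9=16
Step 2: prey: 23+9-14=18; pred: 16+3-8=11
Step 3: prey: 18+7-7=18; pred: 11+1-5=7
Step 4: prey: 18+7-5=20; pred: 7+1-3=5
Step 5: prey: 20+8-4=24; pred: 5+1-2=4
Step 6: prey: 24+9-3=30; pred: 4+0-2=2
Step 7: prey: 30+12-2=40; pred: 2+0-1=1
Step 8: prey: 40+16-1=55; pred: 1+0-0=1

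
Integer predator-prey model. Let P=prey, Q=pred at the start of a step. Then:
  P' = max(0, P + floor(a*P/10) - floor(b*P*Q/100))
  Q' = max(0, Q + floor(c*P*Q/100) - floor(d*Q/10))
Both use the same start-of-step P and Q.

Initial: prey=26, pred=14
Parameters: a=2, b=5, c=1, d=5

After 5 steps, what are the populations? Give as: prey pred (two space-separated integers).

Answer: 9 1

Derivation:
Step 1: prey: 26+5-18=13; pred: 14+3-7=10
Step 2: prey: 13+2-6=9; pred: 10+1-5=6
Step 3: prey: 9+1-2=8; pred: 6+0-3=3
Step 4: prey: 8+1-1=8; pred: 3+0-1=2
Step 5: prey: 8+1-0=9; pred: 2+0-1=1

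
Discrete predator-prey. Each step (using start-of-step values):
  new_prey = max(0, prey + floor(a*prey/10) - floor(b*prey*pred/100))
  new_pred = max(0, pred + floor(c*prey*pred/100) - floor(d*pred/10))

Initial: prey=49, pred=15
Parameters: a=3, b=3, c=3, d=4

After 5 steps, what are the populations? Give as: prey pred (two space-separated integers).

Step 1: prey: 49+14-22=41; pred: 15+22-6=31
Step 2: prey: 41+12-38=15; pred: 31+38-12=57
Step 3: prey: 15+4-25=0; pred: 57+25-22=60
Step 4: prey: 0+0-0=0; pred: 60+0-24=36
Step 5: prey: 0+0-0=0; pred: 36+0-14=22

Answer: 0 22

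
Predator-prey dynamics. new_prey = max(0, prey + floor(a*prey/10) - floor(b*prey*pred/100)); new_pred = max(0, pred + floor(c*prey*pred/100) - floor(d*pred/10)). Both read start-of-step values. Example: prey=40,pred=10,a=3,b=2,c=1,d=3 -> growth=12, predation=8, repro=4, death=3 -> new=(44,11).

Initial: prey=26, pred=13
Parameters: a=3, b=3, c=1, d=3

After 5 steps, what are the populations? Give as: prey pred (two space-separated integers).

Step 1: prey: 26+7-10=23; pred: 13+3-3=13
Step 2: prey: 23+6-8=21; pred: 13+2-3=12
Step 3: prey: 21+6-7=20; pred: 12+2-3=11
Step 4: prey: 20+6-6=20; pred: 11+2-3=10
Step 5: prey: 20+6-6=20; pred: 10+2-3=9

Answer: 20 9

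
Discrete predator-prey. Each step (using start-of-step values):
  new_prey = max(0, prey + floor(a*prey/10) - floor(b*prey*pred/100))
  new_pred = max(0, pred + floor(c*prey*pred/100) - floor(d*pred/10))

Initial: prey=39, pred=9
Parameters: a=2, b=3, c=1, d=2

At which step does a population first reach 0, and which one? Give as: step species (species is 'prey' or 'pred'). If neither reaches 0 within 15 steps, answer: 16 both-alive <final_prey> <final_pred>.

Answer: 16 both-alive 7 4

Derivation:
Step 1: prey: 39+7-10=36; pred: 9+3-1=11
Step 2: prey: 36+7-11=32; pred: 11+3-2=12
Step 3: prey: 32+6-11=27; pred: 12+3-2=13
Step 4: prey: 27+5-10=22; pred: 13+3-2=14
Step 5: prey: 22+4-9=17; pred: 14+3-2=15
Step 6: prey: 17+3-7=13; pred: 15+2-3=14
Step 7: prey: 13+2-5=10; pred: 14+1-2=13
Step 8: prey: 10+2-3=9; pred: 13+1-2=12
Step 9: prey: 9+1-3=7; pred: 12+1-2=11
Step 10: prey: 7+1-2=6; pred: 11+0-2=9
Step 11: prey: 6+1-1=6; pred: 9+0-1=8
Step 12: prey: 6+1-1=6; pred: 8+0-1=7
Step 13: prey: 6+1-1=6; pred: 7+0-1=6
Step 14: prey: 6+1-1=6; pred: 6+0-1=5
Step 15: prey: 6+1-0=7; pred: 5+0-1=4
No extinction within 15 steps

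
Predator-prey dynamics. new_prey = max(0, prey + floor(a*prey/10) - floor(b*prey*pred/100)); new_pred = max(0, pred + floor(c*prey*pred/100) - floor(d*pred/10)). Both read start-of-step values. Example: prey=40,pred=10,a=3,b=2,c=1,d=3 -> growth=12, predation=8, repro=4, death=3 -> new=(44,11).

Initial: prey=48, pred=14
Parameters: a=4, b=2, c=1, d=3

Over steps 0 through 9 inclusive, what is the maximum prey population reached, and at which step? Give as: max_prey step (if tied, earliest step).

Step 1: prey: 48+19-13=54; pred: 14+6-4=16
Step 2: prey: 54+21-17=58; pred: 16+8-4=20
Step 3: prey: 58+23-23=58; pred: 20+11-6=25
Step 4: prey: 58+23-29=52; pred: 25+14-7=32
Step 5: prey: 52+20-33=39; pred: 32+16-9=39
Step 6: prey: 39+15-30=24; pred: 39+15-11=43
Step 7: prey: 24+9-20=13; pred: 43+10-12=41
Step 8: prey: 13+5-10=8; pred: 41+5-12=34
Step 9: prey: 8+3-5=6; pred: 34+2-10=26
Max prey = 58 at step 2

Answer: 58 2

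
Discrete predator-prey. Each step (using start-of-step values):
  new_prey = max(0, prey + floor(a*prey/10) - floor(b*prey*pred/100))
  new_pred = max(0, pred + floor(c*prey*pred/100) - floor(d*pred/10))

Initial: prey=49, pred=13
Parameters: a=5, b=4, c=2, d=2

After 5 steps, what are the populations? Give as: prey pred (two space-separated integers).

Answer: 0 36

Derivation:
Step 1: prey: 49+24-25=48; pred: 13+12-2=23
Step 2: prey: 48+24-44=28; pred: 23+22-4=41
Step 3: prey: 28+14-45=0; pred: 41+22-8=55
Step 4: prey: 0+0-0=0; pred: 55+0-11=44
Step 5: prey: 0+0-0=0; pred: 44+0-8=36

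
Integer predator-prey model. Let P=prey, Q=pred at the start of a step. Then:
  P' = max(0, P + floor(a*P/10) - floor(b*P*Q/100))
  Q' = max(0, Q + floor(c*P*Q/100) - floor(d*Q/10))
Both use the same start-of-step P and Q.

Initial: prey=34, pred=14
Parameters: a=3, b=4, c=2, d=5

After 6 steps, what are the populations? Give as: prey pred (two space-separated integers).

Answer: 9 3

Derivation:
Step 1: prey: 34+10-19=25; pred: 14+9-7=16
Step 2: prey: 25+7-16=16; pred: 16+8-8=16
Step 3: prey: 16+4-10=10; pred: 16+5-8=13
Step 4: prey: 10+3-5=8; pred: 13+2-6=9
Step 5: prey: 8+2-2=8; pred: 9+1-4=6
Step 6: prey: 8+2-1=9; pred: 6+0-3=3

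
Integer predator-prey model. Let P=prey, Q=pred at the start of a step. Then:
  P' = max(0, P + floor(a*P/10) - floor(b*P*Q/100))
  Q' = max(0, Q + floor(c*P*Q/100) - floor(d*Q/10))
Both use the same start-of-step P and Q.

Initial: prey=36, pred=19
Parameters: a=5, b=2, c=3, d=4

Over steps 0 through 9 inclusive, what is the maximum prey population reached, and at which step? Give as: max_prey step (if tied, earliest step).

Step 1: prey: 36+18-13=41; pred: 19+20-7=32
Step 2: prey: 41+20-26=35; pred: 32+39-12=59
Step 3: prey: 35+17-41=11; pred: 59+61-23=97
Step 4: prey: 11+5-21=0; pred: 97+32-38=91
Step 5: prey: 0+0-0=0; pred: 91+0-36=55
Step 6: prey: 0+0-0=0; pred: 55+0-22=33
Step 7: prey: 0+0-0=0; pred: 33+0-13=20
Step 8: prey: 0+0-0=0; pred: 20+0-8=12
Step 9: prey: 0+0-0=0; pred: 12+0-4=8
Max prey = 41 at step 1

Answer: 41 1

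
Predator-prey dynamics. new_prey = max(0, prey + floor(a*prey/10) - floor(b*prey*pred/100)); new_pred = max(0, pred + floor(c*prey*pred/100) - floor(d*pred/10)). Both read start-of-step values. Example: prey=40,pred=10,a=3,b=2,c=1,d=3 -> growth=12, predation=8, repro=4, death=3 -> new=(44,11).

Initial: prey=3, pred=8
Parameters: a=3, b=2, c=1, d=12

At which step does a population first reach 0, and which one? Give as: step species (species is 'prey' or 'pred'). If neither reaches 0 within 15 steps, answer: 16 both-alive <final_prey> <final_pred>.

Answer: 1 pred

Derivation:
Step 1: prey: 3+0-0=3; pred: 8+0-9=0
First extinction: pred at step 1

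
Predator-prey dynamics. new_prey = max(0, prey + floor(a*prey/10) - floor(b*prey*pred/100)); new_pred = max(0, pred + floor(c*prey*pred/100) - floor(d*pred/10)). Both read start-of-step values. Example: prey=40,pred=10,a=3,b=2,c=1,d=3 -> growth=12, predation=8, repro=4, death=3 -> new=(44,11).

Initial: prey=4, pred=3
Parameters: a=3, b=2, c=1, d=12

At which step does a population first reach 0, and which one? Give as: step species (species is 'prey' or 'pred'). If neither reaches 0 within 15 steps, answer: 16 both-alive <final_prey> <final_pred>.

Step 1: prey: 4+1-0=5; pred: 3+0-3=0
First extinction: pred at step 1

Answer: 1 pred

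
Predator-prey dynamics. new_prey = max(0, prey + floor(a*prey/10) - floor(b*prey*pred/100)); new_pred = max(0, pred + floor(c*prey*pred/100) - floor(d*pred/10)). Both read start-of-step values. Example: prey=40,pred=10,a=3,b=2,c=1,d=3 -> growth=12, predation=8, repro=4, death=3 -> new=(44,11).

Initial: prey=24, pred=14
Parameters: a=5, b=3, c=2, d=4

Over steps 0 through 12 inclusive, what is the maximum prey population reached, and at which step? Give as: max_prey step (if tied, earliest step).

Answer: 29 3

Derivation:
Step 1: prey: 24+12-10=26; pred: 14+6-5=15
Step 2: prey: 26+13-11=28; pred: 15+7-6=16
Step 3: prey: 28+14-13=29; pred: 16+8-6=18
Step 4: prey: 29+14-15=28; pred: 18+10-7=21
Step 5: prey: 28+14-17=25; pred: 21+11-8=24
Step 6: prey: 25+12-18=19; pred: 24+12-9=27
Step 7: prey: 19+9-15=13; pred: 27+10-10=27
Step 8: prey: 13+6-10=9; pred: 27+7-10=24
Step 9: prey: 9+4-6=7; pred: 24+4-9=19
Step 10: prey: 7+3-3=7; pred: 19+2-7=14
Step 11: prey: 7+3-2=8; pred: 14+1-5=10
Step 12: prey: 8+4-2=10; pred: 10+1-4=7
Max prey = 29 at step 3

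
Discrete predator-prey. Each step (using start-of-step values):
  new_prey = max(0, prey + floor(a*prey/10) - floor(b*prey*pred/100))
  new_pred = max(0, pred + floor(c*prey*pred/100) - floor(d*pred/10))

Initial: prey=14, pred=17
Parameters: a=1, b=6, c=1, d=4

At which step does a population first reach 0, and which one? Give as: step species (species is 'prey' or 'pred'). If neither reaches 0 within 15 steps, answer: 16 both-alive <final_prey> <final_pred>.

Step 1: prey: 14+1-14=1; pred: 17+2-6=13
Step 2: prey: 1+0-0=1; pred: 13+0-5=8
Step 3: prey: 1+0-0=1; pred: 8+0-3=5
Step 4: prey: 1+0-0=1; pred: 5+0-2=3
Step 5: prey: 1+0-0=1; pred: 3+0-1=2
Step 6: prey: 1+0-0=1; pred: 2+0-0=2
Steps 7-15: state stable at prey=1, pred=2 (no change)
No extinction within 15 steps

Answer: 16 both-alive 1 2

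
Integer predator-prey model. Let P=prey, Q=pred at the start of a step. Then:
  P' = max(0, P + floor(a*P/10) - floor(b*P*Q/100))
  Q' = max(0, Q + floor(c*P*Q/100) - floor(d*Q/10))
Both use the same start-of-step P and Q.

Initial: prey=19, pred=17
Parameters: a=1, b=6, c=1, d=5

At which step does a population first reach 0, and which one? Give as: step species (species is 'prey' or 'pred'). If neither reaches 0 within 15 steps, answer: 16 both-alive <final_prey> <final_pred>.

Answer: 16 both-alive 1 1

Derivation:
Step 1: prey: 19+1-19=1; pred: 17+3-8=12
Step 2: prey: 1+0-0=1; pred: 12+0-6=6
Step 3: prey: 1+0-0=1; pred: 6+0-3=3
Step 4: prey: 1+0-0=1; pred: 3+0-1=2
Step 5: prey: 1+0-0=1; pred: 2+0-1=1
Step 6: prey: 1+0-0=1; pred: 1+0-0=1
Steps 7-15: state stable at prey=1, pred=1 (no change)
No extinction within 15 steps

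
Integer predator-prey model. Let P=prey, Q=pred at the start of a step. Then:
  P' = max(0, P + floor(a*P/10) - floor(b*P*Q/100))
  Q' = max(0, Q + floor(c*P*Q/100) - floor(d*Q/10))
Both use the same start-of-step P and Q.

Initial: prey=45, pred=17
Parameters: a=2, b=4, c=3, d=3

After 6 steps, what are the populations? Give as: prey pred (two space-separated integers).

Step 1: prey: 45+9-30=24; pred: 17+22-5=34
Step 2: prey: 24+4-32=0; pred: 34+24-10=48
Step 3: prey: 0+0-0=0; pred: 48+0-14=34
Step 4: prey: 0+0-0=0; pred: 34+0-10=24
Step 5: prey: 0+0-0=0; pred: 24+0-7=17
Step 6: prey: 0+0-0=0; pred: 17+0-5=12

Answer: 0 12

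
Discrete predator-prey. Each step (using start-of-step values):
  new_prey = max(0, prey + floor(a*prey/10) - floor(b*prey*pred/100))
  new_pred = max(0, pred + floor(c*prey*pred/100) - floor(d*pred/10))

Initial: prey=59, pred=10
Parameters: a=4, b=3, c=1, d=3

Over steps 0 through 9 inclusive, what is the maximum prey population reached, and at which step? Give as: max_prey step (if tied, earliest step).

Answer: 68 2

Derivation:
Step 1: prey: 59+23-17=65; pred: 10+5-3=12
Step 2: prey: 65+26-23=68; pred: 12+7-3=16
Step 3: prey: 68+27-32=63; pred: 16+10-4=22
Step 4: prey: 63+25-41=47; pred: 22+13-6=29
Step 5: prey: 47+18-40=25; pred: 29+13-8=34
Step 6: prey: 25+10-25=10; pred: 34+8-10=32
Step 7: prey: 10+4-9=5; pred: 32+3-9=26
Step 8: prey: 5+2-3=4; pred: 26+1-7=20
Step 9: prey: 4+1-2=3; pred: 20+0-6=14
Max prey = 68 at step 2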